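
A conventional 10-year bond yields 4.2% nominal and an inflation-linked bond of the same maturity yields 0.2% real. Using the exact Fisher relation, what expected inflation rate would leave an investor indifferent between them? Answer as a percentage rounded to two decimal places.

(1 + π) = (1 + i)/(1 + r) = 1.04200 / 1.00200 = 1.039920
Break-even inflation = 1.039920 − 1 → 3.99%.

3.99%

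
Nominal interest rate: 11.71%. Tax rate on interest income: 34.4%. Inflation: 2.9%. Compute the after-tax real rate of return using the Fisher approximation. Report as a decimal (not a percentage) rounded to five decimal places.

0.04782

After-tax nominal return = 11.71% × (1 − 0.344) = 7.68176%.
r ≈ 7.68176% − 2.9% → 0.04782.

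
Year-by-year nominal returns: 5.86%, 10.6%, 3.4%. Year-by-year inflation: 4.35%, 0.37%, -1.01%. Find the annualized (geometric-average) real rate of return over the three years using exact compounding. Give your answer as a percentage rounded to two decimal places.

5.30%

Nominal growth factor = 1.0586 × 1.1060 × 1.0340 = 1.21061919
Price-level growth factor = 1.0435 × 1.0037 × 0.9899 = 1.03678260
Real growth factor = 1.21061919 / 1.03678260 = 1.16766928
Annualized real rate = 1.16766928^(1/3) − 1 = 5.3028% → 5.30%.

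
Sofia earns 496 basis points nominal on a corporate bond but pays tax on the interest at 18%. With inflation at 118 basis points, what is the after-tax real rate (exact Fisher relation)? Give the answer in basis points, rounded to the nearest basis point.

285 basis points

After-tax nominal return = 4.96% × (1 − 0.18) = 4.0672%.
1 + r = 1.040672 / 1.01180 = 1.028535
After-tax real rate = 1.028535 − 1 → 285 basis points.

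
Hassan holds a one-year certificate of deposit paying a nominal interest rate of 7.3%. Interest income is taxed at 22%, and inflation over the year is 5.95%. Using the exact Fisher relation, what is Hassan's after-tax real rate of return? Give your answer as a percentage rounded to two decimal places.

After-tax nominal return = 7.3% × (1 − 0.22) = 5.6940%.
1 + r = 1.05694 / 1.05950 = 0.997584
After-tax real rate = 0.997584 − 1 → -0.24%.

-0.24%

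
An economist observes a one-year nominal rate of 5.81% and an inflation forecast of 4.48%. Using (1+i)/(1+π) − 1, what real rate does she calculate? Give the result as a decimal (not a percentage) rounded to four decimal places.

0.0127

1 + r = 1.05810 / 1.04480 = 1.012730
r = 1.012730 − 1 = 1.2730%, i.e. 0.0127.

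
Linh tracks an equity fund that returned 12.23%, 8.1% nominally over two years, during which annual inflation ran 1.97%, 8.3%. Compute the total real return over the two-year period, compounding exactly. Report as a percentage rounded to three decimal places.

Nominal growth factor = 1.1223 × 1.0810 = 1.2132063
Price-level growth factor = 1.0197 × 1.0830 = 1.1043351
Real growth factor = 1.2132063 / 1.1043351 = 1.0985853
Total real return = 1.0985853 − 1 → 9.859%.

9.859%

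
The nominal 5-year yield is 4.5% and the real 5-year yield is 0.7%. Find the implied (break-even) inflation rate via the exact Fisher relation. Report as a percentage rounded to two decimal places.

(1 + π) = (1 + i)/(1 + r) = 1.04500 / 1.00700 = 1.037736
Break-even inflation = 1.037736 − 1 → 3.77%.

3.77%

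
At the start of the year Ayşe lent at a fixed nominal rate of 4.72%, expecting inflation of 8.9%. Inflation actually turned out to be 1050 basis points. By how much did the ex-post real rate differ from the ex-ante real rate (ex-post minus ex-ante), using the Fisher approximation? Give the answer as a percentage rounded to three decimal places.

Ex-ante: 4.72% − 8.9% = -4.180%
Ex-post: 4.72% − 10.5% = -5.780%
Difference (ex-post − ex-ante) = -1.6000% → -1.600%.

-1.600%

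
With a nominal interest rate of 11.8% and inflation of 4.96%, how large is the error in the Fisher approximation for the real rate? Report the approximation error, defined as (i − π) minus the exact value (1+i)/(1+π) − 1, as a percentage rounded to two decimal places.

Approximate: r ≈ 11.800% − 4.960% = 6.8400%
Exact: (1 + 0.1180)/(1 + 0.0496) − 1 = 6.5168%
Error = 6.8400% − 6.5168% = 0.3232% → 0.32%.

0.32%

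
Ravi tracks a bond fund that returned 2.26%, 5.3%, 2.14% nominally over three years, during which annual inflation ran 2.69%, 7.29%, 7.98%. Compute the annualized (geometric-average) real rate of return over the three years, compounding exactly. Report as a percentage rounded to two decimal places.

Compound the nominal returns: 1.0226 × 1.0530 × 1.0214 = 1.09984127.
Compound inflation: 1.0269 × 1.0729 × 1.0798 = 1.18968154.
Deflate: 1.09984127 / 1.18968154 = 0.92448377.
Annualized real rate = 0.92448377^(1/3) − 1 = -2.5834% → -2.58%.

-2.58%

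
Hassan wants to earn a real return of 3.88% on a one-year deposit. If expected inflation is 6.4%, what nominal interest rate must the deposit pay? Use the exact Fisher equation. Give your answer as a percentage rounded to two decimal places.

(1 + i) = (1 + r)(1 + π) = 1.03880 × 1.06400 = 1.1052832
i = 1.1052832 − 1, so the required nominal rate is 10.53%.

10.53%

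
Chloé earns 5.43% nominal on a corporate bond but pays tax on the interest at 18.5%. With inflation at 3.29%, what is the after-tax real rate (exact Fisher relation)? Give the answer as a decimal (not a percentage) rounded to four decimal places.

0.0110

After-tax nominal return = 5.43% × (1 − 0.185) = 4.42545%.
1 + r = 1.0442545 / 1.03290 = 1.010993
After-tax real rate = 1.010993 − 1 → 0.0110.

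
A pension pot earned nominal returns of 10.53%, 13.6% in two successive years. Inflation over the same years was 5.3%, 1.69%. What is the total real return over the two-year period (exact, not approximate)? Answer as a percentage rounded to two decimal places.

Compound the nominal returns: 1.1053 × 1.1360 = 1.255621.
Compound inflation: 1.0530 × 1.0169 = 1.070796.
Deflate: 1.255621 / 1.070796 = 1.172605.
Total real return = 1.172605 − 1 → 17.26%.

17.26%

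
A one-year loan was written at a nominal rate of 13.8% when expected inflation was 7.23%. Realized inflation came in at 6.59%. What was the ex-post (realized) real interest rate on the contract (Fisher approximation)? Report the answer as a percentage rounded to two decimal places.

Ex-post: 13.8% − 6.59% = 7.210%
So the realized real rate is 7.21%.

7.21%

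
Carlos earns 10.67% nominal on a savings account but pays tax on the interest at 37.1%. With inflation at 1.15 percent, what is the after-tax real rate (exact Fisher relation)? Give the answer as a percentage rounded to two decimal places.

5.50%

After-tax nominal return = 10.67% × (1 − 0.371) = 6.71143%.
1 + r = 1.0671143 / 1.01150 = 1.054982
After-tax real rate = 1.054982 − 1 → 5.50%.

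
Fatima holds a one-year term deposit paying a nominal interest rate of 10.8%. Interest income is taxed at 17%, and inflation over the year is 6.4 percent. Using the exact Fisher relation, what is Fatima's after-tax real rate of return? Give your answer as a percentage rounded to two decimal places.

2.41%

After-tax nominal return = 10.8% × (1 − 0.17) = 8.9640%.
1 + r = 1.08964 / 1.06400 = 1.024098
After-tax real rate = 1.024098 − 1 → 2.41%.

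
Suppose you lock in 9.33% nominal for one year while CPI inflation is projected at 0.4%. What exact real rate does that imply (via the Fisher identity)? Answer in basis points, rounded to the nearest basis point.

889 basis points

By the Fisher identity, 1 + r = (1 + i)/(1 + π).
1 + r = 1.09330 / 1.00400 = 1.088944
r = 1.088944 − 1 = 8.8944%, i.e. 889 basis points.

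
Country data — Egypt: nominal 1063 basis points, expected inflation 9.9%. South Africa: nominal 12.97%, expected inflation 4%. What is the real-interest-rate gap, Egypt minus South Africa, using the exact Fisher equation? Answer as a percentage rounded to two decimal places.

Egypt: (1 + 0.1063)/(1 + 0.0990) − 1 = 0.6642%
South Africa: (1 + 0.1297)/(1 + 0.0400) − 1 = 8.6250%
Differential = 0.6642% − 8.6250% = -7.9608% → -7.96%.

-7.96%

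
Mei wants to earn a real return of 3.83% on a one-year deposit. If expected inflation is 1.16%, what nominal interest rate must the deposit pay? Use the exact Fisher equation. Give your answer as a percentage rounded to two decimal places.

5.03%

(1 + i) = (1 + r)(1 + π) = 1.03830 × 1.01160 = 1.05034428
i = 1.05034428 − 1, so the required nominal rate is 5.03%.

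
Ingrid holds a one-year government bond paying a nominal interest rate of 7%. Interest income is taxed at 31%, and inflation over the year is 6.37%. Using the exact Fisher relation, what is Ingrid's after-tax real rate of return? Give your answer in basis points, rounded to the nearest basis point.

After-tax nominal return = 7% × (1 − 0.31) = 4.8300%.
1 + r = 1.04830 / 1.06370 = 0.985522
After-tax real rate = 0.985522 − 1 → -145 basis points.

-145 basis points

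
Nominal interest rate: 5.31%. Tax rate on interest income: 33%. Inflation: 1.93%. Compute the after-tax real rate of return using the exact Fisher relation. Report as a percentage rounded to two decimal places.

1.60%

After-tax nominal return = 5.31% × (1 − 0.33) = 3.5577%.
1 + r = 1.035577 / 1.01930 = 1.015969
After-tax real rate = 1.015969 − 1 → 1.60%.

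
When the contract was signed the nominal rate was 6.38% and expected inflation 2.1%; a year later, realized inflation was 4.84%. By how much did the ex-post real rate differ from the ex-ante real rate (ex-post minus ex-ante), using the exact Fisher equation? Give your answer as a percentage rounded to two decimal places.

-2.72%

Ex-ante: (1 + 0.0638)/(1 + 0.0210) − 1 = 4.1920%
Ex-post: (1 + 0.0638)/(1 + 0.0484) − 1 = 1.4689%
Difference (ex-post − ex-ante) = -2.7231% → -2.72%.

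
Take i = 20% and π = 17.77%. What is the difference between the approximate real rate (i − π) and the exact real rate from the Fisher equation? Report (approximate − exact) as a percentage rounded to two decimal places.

0.34%

Approximate: r ≈ 20.000% − 17.770% = 2.2300%
Exact: (1 + 0.2000)/(1 + 0.1777) − 1 = 1.8935%
Error = 2.2300% − 1.8935% = 0.3365% → 0.34%.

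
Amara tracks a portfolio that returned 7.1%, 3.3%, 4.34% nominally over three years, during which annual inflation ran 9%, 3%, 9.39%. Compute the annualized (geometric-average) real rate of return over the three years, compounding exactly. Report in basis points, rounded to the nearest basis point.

-204 basis points

Compound the nominal returns: 1.0710 × 1.0330 × 1.0434 = 1.15435829.
Compound inflation: 1.0900 × 1.0300 × 1.0939 = 1.22812153.
Deflate: 1.15435829 / 1.22812153 = 0.93993816.
Annualized real rate = 0.93993816^(1/3) − 1 = -2.0435% → -204 basis points.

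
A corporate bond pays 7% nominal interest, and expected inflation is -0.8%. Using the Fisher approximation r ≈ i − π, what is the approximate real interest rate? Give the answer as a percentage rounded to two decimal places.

r ≈ i − π = 7% − (-0.8%) = 7.80%.

7.80%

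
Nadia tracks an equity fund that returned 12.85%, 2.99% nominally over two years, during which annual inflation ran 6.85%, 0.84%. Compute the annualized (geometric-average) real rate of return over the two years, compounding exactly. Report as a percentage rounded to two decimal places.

3.86%

Nominal growth factor = 1.1285 × 1.0299 = 1.16224215
Price-level growth factor = 1.0685 × 1.0084 = 1.07747540
Real growth factor = 1.16224215 / 1.07747540 = 1.07867163
Annualized real rate = 1.07867163^(1/2) − 1 = 3.8591% → 3.86%.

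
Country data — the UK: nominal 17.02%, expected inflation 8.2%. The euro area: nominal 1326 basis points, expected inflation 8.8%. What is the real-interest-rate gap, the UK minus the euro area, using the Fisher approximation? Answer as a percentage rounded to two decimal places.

4.36%

The UK: 17.02% − 8.2% = 8.820%
The euro area: 13.26% − 8.8% = 4.460%
Differential = 4.360% → 4.36%.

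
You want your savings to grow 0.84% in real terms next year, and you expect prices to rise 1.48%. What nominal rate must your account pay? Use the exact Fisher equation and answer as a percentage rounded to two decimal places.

2.33%

(1 + i) = (1 + r)(1 + π) = 1.00840 × 1.01480 = 1.02332432
i = 1.02332432 − 1, so the required nominal rate is 2.33%.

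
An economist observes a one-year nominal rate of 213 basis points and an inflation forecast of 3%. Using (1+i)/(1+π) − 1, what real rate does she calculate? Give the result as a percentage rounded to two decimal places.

-0.84%

1 + r = 1.02130 / 1.03000 = 0.991553
r = 0.991553 − 1 = -0.8447%, i.e. -0.84%.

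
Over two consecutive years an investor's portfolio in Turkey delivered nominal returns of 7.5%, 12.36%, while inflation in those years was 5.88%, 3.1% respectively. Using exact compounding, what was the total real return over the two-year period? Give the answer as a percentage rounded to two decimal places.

Nominal growth factor = 1.0750 × 1.1236 = 1.207870
Price-level growth factor = 1.0588 × 1.0310 = 1.091623
Real growth factor = 1.207870 / 1.091623 = 1.106490
Total real return = 1.106490 − 1 → 10.65%.

10.65%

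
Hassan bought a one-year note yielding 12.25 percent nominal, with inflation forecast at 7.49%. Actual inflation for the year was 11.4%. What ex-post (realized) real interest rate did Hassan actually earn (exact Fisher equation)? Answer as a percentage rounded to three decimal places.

Ex-post: (1 + 0.1225)/(1 + 0.1140) − 1 = 0.7630%
So the realized real rate is 0.763%.

0.763%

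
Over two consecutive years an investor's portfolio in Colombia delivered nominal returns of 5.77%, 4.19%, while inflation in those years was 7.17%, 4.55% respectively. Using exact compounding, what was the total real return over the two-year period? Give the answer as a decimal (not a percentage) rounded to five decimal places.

-0.01646

Compound the nominal returns: 1.0577 × 1.0419 = 1.102018.
Compound inflation: 1.0717 × 1.0455 = 1.120462.
Deflate: 1.102018 / 1.120462 = 0.983538.
Total real return = 0.983538 − 1 → -0.01646.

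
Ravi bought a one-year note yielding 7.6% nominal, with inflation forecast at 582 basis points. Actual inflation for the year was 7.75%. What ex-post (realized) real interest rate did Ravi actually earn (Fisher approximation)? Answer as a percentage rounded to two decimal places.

Ex-post: 7.6% − 7.75% = -0.150%
So the realized real rate is -0.15%.

-0.15%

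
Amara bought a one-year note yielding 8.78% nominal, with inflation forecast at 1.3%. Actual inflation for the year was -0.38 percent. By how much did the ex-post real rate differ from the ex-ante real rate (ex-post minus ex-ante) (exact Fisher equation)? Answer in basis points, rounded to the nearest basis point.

Ex-ante: (1 + 0.0878)/(1 + 0.0130) − 1 = 7.3840%
Ex-post: (1 + 0.0878)/(1 − 0.0038) − 1 = 9.1949%
Difference (ex-post − ex-ante) = 1.8109% → 181 basis points.

181 basis points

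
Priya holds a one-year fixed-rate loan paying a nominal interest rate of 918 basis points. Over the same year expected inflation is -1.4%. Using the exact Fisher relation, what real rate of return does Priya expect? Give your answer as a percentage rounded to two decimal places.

1 + r = 1.09180 / 0.98600 = 1.107302
r = 1.107302 − 1 = 10.7302%, i.e. 10.73%.

10.73%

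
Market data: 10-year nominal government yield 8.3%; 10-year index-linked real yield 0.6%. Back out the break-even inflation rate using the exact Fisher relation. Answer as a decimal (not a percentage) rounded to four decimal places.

0.0765

(1 + π) = (1 + i)/(1 + r) = 1.08300 / 1.00600 = 1.076541
Break-even inflation = 1.076541 − 1 → 0.0765.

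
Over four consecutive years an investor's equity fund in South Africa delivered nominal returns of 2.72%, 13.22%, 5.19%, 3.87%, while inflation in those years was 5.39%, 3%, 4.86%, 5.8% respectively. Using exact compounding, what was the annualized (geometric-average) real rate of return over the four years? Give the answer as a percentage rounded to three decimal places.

1.351%

Compound the nominal returns: 1.0272 × 1.1322 × 1.0519 × 1.0387 = 1.27069918.
Compound inflation: 1.0539 × 1.0300 × 1.0486 × 1.0580 = 1.20429297.
Deflate: 1.27069918 / 1.20429297 = 1.05514124.
Annualized real rate = 1.05514124^(1/4) − 1 = 1.3509% → 1.351%.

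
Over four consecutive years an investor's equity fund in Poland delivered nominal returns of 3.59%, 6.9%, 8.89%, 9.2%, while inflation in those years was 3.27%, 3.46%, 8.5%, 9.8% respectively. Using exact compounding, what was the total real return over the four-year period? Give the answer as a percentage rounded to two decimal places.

3.45%

Compound the nominal returns: 1.0359 × 1.0690 × 1.0889 × 1.0920 = 1.316759.
Compound inflation: 1.0327 × 1.0346 × 1.0850 × 1.0980 = 1.272854.
Deflate: 1.316759 / 1.272854 = 1.034493.
Total real return = 1.034493 − 1 → 3.45%.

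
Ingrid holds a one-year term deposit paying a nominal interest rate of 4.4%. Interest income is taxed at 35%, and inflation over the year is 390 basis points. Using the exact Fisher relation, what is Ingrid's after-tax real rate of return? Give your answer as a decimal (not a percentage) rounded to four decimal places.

After-tax nominal return = 4.4% × (1 − 0.35) = 2.8600%.
1 + r = 1.02860 / 1.03900 = 0.989990
After-tax real rate = 0.989990 − 1 → -0.0100.

-0.0100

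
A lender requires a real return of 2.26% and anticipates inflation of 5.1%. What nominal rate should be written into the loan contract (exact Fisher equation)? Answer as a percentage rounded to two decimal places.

(1 + i) = (1 + r)(1 + π) = 1.02260 × 1.05100 = 1.0747526
i = 1.0747526 − 1, so the required nominal rate is 7.48%.

7.48%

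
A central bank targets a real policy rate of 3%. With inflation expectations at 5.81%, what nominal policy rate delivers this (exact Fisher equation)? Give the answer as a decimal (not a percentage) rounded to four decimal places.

0.0898

(1 + i) = (1 + r)(1 + π) = 1.03000 × 1.05810 = 1.089843
i = 1.089843 − 1, so the required nominal rate is 0.0898.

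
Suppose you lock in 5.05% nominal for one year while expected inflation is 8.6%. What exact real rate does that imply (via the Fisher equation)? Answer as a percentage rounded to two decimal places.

1 + r = 1.05050 / 1.08600 = 0.967311
r = 0.967311 − 1 = -3.2689%, i.e. -3.27%.

-3.27%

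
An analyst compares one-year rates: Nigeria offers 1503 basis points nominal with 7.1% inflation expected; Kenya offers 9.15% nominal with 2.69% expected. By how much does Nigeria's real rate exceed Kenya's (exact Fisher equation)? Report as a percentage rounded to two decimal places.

1.11%

Nigeria: (1 + 0.1503)/(1 + 0.0710) − 1 = 7.4043%
Kenya: (1 + 0.0915)/(1 + 0.0269) − 1 = 6.2908%
Differential = 7.4043% − 6.2908% = 1.1135% → 1.11%.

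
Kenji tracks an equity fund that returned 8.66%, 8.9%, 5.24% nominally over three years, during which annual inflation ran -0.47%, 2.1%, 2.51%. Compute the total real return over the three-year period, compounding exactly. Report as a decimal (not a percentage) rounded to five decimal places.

0.19545

Compound the nominal returns: 1.0866 × 1.0890 × 1.0524 = 1.245313.
Compound inflation: 0.9953 × 1.0210 × 1.0251 = 1.041708.
Deflate: 1.245313 / 1.041708 = 1.195453.
Total real return = 1.195453 − 1 → 0.19545.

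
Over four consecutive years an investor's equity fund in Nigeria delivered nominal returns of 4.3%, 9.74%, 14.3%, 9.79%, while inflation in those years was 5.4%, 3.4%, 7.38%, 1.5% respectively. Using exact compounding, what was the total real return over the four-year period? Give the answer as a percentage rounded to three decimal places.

20.923%

Compound the nominal returns: 1.0430 × 1.0974 × 1.1430 × 1.0979 = 1.436343.
Compound inflation: 1.0540 × 1.0340 × 1.0738 × 1.0150 = 1.187820.
Deflate: 1.436343 / 1.187820 = 1.209227.
Total real return = 1.209227 − 1 → 20.923%.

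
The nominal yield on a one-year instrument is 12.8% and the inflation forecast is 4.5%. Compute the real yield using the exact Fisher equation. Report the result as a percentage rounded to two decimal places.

By the Fisher equation, 1 + r = (1 + i)/(1 + π).
1 + r = 1.12800 / 1.04500 = 1.079426
r = 1.079426 − 1 = 7.9426%, i.e. 7.94%.

7.94%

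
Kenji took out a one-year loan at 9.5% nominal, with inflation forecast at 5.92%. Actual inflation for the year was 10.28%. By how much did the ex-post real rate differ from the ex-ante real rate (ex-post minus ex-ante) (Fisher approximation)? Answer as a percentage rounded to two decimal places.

-4.36%

Ex-ante: 9.5% − 5.92% = 3.580%
Ex-post: 9.5% − 10.28% = -0.780%
Difference (ex-post − ex-ante) = -4.3600% → -4.36%.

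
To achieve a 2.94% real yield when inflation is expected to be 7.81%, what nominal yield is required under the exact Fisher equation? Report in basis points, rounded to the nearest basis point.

(1 + i) = (1 + r)(1 + π) = 1.02940 × 1.07810 = 1.10979614
i = 1.10979614 − 1, so the required nominal rate is 1098 basis points.

1098 basis points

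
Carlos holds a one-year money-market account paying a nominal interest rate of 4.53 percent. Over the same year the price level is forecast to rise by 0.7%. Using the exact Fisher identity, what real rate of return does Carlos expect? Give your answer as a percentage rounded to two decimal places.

By the Fisher identity, 1 + r = (1 + i)/(1 + π).
1 + r = 1.04530 / 1.00700 = 1.038034
r = 1.038034 − 1 = 3.8034%, i.e. 3.80%.

3.80%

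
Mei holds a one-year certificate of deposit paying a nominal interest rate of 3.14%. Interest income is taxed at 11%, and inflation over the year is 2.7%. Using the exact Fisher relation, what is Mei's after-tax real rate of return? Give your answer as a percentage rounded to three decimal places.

After-tax nominal return = 3.14% × (1 − 0.11) = 2.7946%.
1 + r = 1.027946 / 1.02700 = 1.000921
After-tax real rate = 1.000921 − 1 → 0.092%.

0.092%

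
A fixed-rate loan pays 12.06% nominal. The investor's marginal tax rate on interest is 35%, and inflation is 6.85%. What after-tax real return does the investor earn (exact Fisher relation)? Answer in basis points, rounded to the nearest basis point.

93 basis points

After-tax nominal return = 12.06% × (1 − 0.35) = 7.8390%.
1 + r = 1.07839 / 1.06850 = 1.009256
After-tax real rate = 1.009256 − 1 → 93 basis points.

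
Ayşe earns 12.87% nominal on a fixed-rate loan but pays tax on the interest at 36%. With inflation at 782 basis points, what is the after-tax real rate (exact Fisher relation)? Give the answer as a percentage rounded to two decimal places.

0.39%

After-tax nominal return = 12.87% × (1 − 0.36) = 8.2368%.
1 + r = 1.082368 / 1.07820 = 1.003866
After-tax real rate = 1.003866 − 1 → 0.39%.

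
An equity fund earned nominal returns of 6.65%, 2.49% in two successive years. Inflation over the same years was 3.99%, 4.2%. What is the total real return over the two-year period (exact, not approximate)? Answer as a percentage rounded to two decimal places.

Compound the nominal returns: 1.0665 × 1.0249 = 1.093056.
Compound inflation: 1.0399 × 1.0420 = 1.083576.
Deflate: 1.093056 / 1.083576 = 1.008749.
Total real return = 1.008749 − 1 → 0.87%.

0.87%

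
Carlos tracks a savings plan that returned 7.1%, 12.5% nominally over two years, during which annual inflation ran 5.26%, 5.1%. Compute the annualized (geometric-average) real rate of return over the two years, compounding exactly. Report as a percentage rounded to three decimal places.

4.361%

Nominal growth factor = 1.0710 × 1.1250 = 1.20487500
Price-level growth factor = 1.0526 × 1.0510 = 1.10628260
Real growth factor = 1.20487500 / 1.10628260 = 1.08912045
Annualized real rate = 1.08912045^(1/2) − 1 = 4.3609% → 4.361%.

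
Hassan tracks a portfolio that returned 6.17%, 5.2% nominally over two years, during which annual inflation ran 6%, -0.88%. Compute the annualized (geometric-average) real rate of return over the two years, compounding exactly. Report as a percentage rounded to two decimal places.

Nominal growth factor = 1.0617 × 1.0520 = 1.11690840
Price-level growth factor = 1.0600 × 0.9912 = 1.05067200
Real growth factor = 1.11690840 / 1.05067200 = 1.06304194
Annualized real rate = 1.06304194^(1/2) − 1 = 3.1039% → 3.10%.

3.10%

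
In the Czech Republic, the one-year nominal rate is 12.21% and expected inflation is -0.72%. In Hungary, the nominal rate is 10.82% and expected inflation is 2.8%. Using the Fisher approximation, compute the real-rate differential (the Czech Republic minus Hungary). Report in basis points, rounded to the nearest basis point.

The Czech Republic: 12.21% − (-0.72%) = 12.930%
Hungary: 10.82% − 2.8% = 8.020%
Differential = 4.910% → 491 basis points.

491 basis points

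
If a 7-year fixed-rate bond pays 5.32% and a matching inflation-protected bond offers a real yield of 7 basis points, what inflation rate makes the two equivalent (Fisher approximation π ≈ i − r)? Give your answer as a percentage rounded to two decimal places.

π ≈ i − r = 5.32% − 0.07% → 5.25%.

5.25%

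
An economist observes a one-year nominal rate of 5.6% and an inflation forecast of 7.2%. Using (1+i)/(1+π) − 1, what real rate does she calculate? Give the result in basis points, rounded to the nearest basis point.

-149 basis points

1 + r = 1.05600 / 1.07200 = 0.985075
r = 0.985075 − 1 = -1.4925%, i.e. -149 basis points.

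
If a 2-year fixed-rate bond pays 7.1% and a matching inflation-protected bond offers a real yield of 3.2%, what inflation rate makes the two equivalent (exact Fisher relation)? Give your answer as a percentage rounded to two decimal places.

(1 + π) = (1 + i)/(1 + r) = 1.07100 / 1.03200 = 1.037791
Break-even inflation = 1.037791 − 1 → 3.78%.

3.78%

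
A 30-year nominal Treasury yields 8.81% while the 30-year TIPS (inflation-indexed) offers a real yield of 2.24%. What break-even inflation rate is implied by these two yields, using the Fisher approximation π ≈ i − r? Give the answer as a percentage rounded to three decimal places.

6.570%

π ≈ i − r = 8.81% − 2.24% → 6.570%.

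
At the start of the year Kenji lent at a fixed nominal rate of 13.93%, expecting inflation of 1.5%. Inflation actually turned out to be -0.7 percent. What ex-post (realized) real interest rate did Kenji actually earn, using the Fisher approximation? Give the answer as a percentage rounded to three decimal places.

14.630%

Ex-post: 13.93% − (-0.7%) = 14.630%
So the realized real rate is 14.630%.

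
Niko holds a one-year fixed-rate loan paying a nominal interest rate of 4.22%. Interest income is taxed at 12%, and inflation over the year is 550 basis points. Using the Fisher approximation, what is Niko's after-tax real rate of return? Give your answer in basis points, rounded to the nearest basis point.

-179 basis points

After-tax nominal return = 4.22% × (1 − 0.12) = 3.7136%.
r ≈ 3.7136% − 5.5% → -179 basis points.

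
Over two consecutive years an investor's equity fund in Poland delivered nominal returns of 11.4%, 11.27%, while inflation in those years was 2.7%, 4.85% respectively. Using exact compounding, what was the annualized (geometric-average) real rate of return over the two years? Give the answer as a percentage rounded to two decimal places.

7.29%

Compound the nominal returns: 1.1140 × 1.1127 = 1.23954780.
Compound inflation: 1.0270 × 1.0485 = 1.07680950.
Deflate: 1.23954780 / 1.07680950 = 1.15113007.
Annualized real rate = 1.15113007^(1/2) − 1 = 7.2907% → 7.29%.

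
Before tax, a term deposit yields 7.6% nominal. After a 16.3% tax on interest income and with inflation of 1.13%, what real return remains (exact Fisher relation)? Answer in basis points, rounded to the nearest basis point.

517 basis points

After-tax nominal return = 7.6% × (1 − 0.163) = 6.3612%.
1 + r = 1.063612 / 1.01130 = 1.051727
After-tax real rate = 1.051727 − 1 → 517 basis points.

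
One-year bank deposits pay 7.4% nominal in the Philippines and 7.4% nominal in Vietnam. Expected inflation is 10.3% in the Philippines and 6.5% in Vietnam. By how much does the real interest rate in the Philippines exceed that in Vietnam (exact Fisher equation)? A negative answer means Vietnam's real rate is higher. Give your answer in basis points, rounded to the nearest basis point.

The Philippines: (1 + 0.0740)/(1 + 0.1030) − 1 = -2.6292%
Vietnam: (1 + 0.0740)/(1 + 0.0650) − 1 = 0.8451%
Differential = -2.6292% − 0.8451% = -3.4743% → -347 basis points.

-347 basis points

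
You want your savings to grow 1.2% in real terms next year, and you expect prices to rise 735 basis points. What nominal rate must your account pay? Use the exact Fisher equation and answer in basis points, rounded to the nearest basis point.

864 basis points

(1 + i) = (1 + r)(1 + π) = 1.01200 × 1.07350 = 1.086382
i = 1.086382 − 1, so the required nominal rate is 864 basis points.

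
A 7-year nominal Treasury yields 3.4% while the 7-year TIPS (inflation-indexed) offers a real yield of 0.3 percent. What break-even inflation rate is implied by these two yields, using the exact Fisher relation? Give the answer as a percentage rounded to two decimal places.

(1 + π) = (1 + i)/(1 + r) = 1.03400 / 1.00300 = 1.030907
Break-even inflation = 1.030907 − 1 → 3.09%.

3.09%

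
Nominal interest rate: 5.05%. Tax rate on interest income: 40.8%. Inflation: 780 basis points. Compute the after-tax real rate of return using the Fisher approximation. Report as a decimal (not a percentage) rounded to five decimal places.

After-tax nominal return = 5.05% × (1 − 0.408) = 2.9896%.
r ≈ 2.9896% − 7.8% → -0.04810.

-0.04810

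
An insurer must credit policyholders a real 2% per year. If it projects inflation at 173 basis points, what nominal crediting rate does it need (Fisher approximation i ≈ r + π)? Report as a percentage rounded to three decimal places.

3.730%

i ≈ r + π = 2% + 1.73% = 3.730%.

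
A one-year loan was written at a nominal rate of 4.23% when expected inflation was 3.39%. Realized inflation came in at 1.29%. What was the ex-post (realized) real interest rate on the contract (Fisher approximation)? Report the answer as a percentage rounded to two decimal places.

Ex-post: 4.23% − 1.29% = 2.940%
So the realized real rate is 2.94%.

2.94%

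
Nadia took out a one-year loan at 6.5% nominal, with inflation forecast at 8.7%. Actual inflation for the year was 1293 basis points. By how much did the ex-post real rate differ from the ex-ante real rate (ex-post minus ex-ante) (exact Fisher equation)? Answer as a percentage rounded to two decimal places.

Ex-ante: (1 + 0.0650)/(1 + 0.0870) − 1 = -2.0239%
Ex-post: (1 + 0.0650)/(1 + 0.1293) − 1 = -5.6938%
Difference (ex-post − ex-ante) = -3.6699% → -3.67%.

-3.67%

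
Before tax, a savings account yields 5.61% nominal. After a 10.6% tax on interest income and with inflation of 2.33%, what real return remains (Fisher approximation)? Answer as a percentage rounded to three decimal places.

After-tax nominal return = 5.61% × (1 − 0.106) = 5.01534%.
r ≈ 5.01534% − 2.33% → 2.685%.

2.685%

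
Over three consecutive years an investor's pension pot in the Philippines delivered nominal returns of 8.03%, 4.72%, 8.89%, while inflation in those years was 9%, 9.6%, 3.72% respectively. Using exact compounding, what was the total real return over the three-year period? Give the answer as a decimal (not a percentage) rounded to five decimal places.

-0.00583

Compound the nominal returns: 1.0803 × 1.0472 × 1.0889 = 1.231862.
Compound inflation: 1.0900 × 1.0960 × 1.0372 = 1.239081.
Deflate: 1.231862 / 1.239081 = 0.994174.
Total real return = 0.994174 − 1 → -0.00583.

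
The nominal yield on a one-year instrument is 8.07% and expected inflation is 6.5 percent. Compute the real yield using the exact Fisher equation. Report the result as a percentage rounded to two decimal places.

By the Fisher equation, 1 + r = (1 + i)/(1 + π).
1 + r = 1.08070 / 1.06500 = 1.014742
r = 1.014742 − 1 = 1.4742%, i.e. 1.47%.

1.47%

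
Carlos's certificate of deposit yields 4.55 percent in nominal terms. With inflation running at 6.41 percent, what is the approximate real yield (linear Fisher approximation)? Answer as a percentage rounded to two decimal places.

-1.86%

r ≈ i − π = 4.55% − 6.41% = -1.86%.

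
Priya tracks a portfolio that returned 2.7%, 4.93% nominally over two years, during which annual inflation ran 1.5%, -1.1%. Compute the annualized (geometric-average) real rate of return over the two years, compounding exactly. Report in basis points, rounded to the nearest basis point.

361 basis points

Compound the nominal returns: 1.0270 × 1.0493 = 1.07763110.
Compound inflation: 1.0150 × 0.9890 = 1.00383500.
Deflate: 1.07763110 / 1.00383500 = 1.07351417.
Annualized real rate = 1.07351417^(1/2) − 1 = 3.6105% → 361 basis points.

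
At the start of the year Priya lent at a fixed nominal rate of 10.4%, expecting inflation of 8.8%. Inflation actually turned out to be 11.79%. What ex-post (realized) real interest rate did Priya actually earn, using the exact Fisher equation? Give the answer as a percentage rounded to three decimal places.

Ex-post: (1 + 0.1040)/(1 + 0.1179) − 1 = -1.2434%
So the realized real rate is -1.243%.

-1.243%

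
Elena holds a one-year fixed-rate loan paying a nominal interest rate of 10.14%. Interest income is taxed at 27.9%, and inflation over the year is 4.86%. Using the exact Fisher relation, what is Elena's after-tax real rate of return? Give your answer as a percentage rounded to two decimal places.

2.34%

After-tax nominal return = 10.14% × (1 − 0.279) = 7.31094%.
1 + r = 1.0731094 / 1.04860 = 1.023373
After-tax real rate = 1.023373 − 1 → 2.34%.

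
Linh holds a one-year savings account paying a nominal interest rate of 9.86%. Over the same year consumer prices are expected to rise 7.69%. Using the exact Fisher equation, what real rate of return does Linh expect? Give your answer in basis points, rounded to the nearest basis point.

By the Fisher equation, 1 + r = (1 + i)/(1 + π).
1 + r = 1.09860 / 1.07690 = 1.0201504
r = 1.0201504 − 1 = 2.01504%, i.e. 202 basis points.

202 basis points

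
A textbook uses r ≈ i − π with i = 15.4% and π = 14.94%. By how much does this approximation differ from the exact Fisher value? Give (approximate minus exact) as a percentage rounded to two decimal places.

0.06%

Approximate: r ≈ 15.400% − 14.940% = 0.4600%
Exact: (1 + 0.1540)/(1 + 0.1494) − 1 = 0.4002%
Error = 0.4600% − 0.4002% = 0.0598% → 0.06%.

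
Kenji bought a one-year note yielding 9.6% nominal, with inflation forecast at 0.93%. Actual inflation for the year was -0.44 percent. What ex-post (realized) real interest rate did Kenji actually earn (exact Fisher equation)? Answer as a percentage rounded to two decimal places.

10.08%

Ex-post: (1 + 0.0960)/(1 − 0.0044) − 1 = 10.0844%
So the realized real rate is 10.08%.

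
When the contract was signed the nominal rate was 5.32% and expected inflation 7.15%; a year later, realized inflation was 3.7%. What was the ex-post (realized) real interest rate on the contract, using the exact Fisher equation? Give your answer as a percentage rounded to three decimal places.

Ex-post: (1 + 0.0532)/(1 + 0.0370) − 1 = 1.5622%
So the realized real rate is 1.562%.

1.562%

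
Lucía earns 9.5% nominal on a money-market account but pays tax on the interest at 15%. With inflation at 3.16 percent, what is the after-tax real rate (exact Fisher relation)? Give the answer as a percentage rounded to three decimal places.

4.764%

After-tax nominal return = 9.5% × (1 − 0.15) = 8.0750%.
1 + r = 1.08075 / 1.03160 = 1.047644
After-tax real rate = 1.047644 − 1 → 4.764%.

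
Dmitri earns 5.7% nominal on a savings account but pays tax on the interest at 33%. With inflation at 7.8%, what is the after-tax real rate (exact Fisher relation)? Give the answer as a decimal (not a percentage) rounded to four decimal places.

-0.0369

After-tax nominal return = 5.7% × (1 − 0.33) = 3.8190%.
1 + r = 1.03819 / 1.07800 = 0.963071
After-tax real rate = 0.963071 − 1 → -0.0369.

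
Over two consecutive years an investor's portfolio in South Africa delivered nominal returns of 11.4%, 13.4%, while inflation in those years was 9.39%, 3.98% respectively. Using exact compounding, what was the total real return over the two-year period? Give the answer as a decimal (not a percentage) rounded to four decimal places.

0.1106

Compound the nominal returns: 1.1140 × 1.1340 = 1.263276.
Compound inflation: 1.0939 × 1.0398 = 1.137437.
Deflate: 1.263276 / 1.137437 = 1.110634.
Total real return = 1.110634 − 1 → 0.1106.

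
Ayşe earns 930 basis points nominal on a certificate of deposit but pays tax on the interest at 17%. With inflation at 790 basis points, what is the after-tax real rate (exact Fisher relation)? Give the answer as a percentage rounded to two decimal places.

-0.17%

After-tax nominal return = 9.3% × (1 − 0.17) = 7.7190%.
1 + r = 1.07719 / 1.07900 = 0.998323
After-tax real rate = 0.998323 − 1 → -0.17%.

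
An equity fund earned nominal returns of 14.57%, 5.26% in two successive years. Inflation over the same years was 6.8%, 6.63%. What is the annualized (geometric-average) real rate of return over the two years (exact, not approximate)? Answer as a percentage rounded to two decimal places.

2.91%

Nominal growth factor = 1.1457 × 1.0526 = 1.20596382
Price-level growth factor = 1.0680 × 1.0663 = 1.13880840
Real growth factor = 1.20596382 / 1.13880840 = 1.05896990
Annualized real rate = 1.05896990^(1/2) − 1 = 2.9063% → 2.91%.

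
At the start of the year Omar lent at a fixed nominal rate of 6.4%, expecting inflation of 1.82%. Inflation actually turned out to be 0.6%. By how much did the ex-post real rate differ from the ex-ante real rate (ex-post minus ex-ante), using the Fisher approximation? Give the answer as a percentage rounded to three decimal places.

1.220%

Ex-ante: 6.4% − 1.82% = 4.580%
Ex-post: 6.4% − 0.6% = 5.800%
Difference (ex-post − ex-ante) = 1.2200% → 1.220%.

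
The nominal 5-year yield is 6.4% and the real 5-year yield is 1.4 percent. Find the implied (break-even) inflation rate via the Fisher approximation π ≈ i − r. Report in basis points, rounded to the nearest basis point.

π ≈ i − r = 6.4% − 1.4% → 500 basis points.

500 basis points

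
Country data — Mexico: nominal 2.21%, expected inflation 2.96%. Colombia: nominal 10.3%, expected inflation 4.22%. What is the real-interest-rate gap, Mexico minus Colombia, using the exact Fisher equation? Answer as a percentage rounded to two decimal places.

Mexico: (1 + 0.0221)/(1 + 0.0296) − 1 = -0.7284%
Colombia: (1 + 0.1030)/(1 + 0.0422) − 1 = 5.8338%
Differential = -0.7284% − 5.8338% = -6.5623% → -6.56%.

-6.56%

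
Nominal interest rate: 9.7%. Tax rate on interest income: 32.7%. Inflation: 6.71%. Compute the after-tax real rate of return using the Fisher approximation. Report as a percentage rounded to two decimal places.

After-tax nominal return = 9.7% × (1 − 0.327) = 6.5281%.
r ≈ 6.5281% − 6.71% → -0.18%.

-0.18%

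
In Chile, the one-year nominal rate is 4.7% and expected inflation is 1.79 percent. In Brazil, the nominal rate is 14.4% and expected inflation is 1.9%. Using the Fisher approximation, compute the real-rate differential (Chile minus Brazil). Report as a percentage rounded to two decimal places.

Chile: 4.7% − 1.79% = 2.910%
Brazil: 14.4% − 1.9% = 12.500%
Differential = -9.590% → -9.59%.

-9.59%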